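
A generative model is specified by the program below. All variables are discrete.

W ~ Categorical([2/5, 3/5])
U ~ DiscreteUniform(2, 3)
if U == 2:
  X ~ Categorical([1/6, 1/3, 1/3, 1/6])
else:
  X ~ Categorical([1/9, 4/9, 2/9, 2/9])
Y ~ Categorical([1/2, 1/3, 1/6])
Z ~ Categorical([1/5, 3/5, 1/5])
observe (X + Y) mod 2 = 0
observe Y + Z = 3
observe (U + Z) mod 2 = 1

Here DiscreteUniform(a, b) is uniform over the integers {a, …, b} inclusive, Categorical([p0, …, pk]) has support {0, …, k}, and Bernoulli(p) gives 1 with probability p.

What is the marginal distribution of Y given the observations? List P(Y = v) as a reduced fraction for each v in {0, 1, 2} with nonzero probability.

Enumerate traces; 8 have nonzero weight after conditioning:
  (W=0, U=2, X=0, Y=2, Z=1) weight 1/300
  (W=0, U=2, X=2, Y=2, Z=1) weight 1/150
  (W=0, U=3, X=1, Y=1, Z=2) weight 4/675
  (W=0, U=3, X=3, Y=1, Z=2) weight 2/675
  (W=1, U=2, X=0, Y=2, Z=1) weight 1/200
  (W=1, U=2, X=2, Y=2, Z=1) weight 1/100
  (W=1, U=3, X=1, Y=1, Z=2) weight 2/225
  (W=1, U=3, X=3, Y=1, Z=2) weight 1/225
Group by Y:
  weight(Y=1) = 1/45
  weight(Y=2) = 1/40
Total weight = 1/45 + 1/40 = 17/360
P(Y=1 | obs) = 1/45 / 17/360 = 8/17
P(Y=2 | obs) = 1/40 / 17/360 = 9/17

P(Y=1) = 8/17, P(Y=2) = 9/17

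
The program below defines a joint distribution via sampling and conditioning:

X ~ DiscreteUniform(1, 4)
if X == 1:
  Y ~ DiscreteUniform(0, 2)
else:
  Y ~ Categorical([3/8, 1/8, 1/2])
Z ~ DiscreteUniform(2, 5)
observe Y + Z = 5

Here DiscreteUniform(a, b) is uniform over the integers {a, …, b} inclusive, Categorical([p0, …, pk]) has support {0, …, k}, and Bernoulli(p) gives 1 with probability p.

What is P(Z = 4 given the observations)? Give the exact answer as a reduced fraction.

Enumerate traces; 12 have nonzero weight after conditioning:
  (X=1, Y=0, Z=5) weight 1/48
  (X=1, Y=1, Z=4) weight 1/48
  (X=1, Y=2, Z=3) weight 1/48
  (X=2, Y=0, Z=5) weight 3/128
  (X=2, Y=1, Z=4) weight 1/128
  (X=2, Y=2, Z=3) weight 1/32
  (X=3, Y=0, Z=5) weight 3/128
  (X=3, Y=1, Z=4) weight 1/128
  … 4 more
Group by Z:
  weight(Z=3) = 11/96
  weight(Z=4) = 17/384
  weight(Z=5) = 35/384
Total weight = 11/96 + 17/384 + 35/384 = 1/4
P(Z=3 | obs) = 11/96 / 1/4 = 11/24
P(Z=4 | obs) = 17/384 / 1/4 = 17/96
P(Z=5 | obs) = 35/384 / 1/4 = 35/96

P(Z = 4 | obs) = 17/96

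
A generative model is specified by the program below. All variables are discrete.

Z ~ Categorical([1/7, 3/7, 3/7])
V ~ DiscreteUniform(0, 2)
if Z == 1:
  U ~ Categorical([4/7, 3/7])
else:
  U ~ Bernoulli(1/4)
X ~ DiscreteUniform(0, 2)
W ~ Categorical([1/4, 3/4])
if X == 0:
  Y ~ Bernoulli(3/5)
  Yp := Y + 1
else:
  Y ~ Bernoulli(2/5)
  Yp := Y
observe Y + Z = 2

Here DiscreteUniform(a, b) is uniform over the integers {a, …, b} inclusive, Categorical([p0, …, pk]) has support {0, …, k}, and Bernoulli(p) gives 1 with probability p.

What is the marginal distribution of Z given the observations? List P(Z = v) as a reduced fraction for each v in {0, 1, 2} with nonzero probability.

P(Z=1) = 7/15, P(Z=2) = 8/15

Enumerate traces; 72 have nonzero weight after conditioning:
  (Z=1, V=0, U=0, X=0, W=0, Y=1) weight 1/245
  (Z=1, V=0, U=0, X=0, W=1, Y=1) weight 3/245
  (Z=1, V=0, U=0, X=1, W=0, Y=1) weight 2/735
  (Z=1, V=0, U=0, X=1, W=1, Y=1) weight 2/245
  (Z=1, V=0, U=0, X=2, W=0, Y=1) weight 2/735
  (Z=1, V=0, U=0, X=2, W=1, Y=1) weight 2/245
  (Z=1, V=0, U=1, X=0, W=0, Y=1) weight 3/980
  (Z=1, V=0, U=1, X=0, W=1, Y=1) weight 9/980
  (Z=2, V=0, U=0, X=0, W=0, Y=0) weight 1/280
  … 63 more
Group by Z:
  weight(Z=1) = 1/5
  weight(Z=2) = 8/35
Total weight = 1/5 + 8/35 = 3/7
P(Z=1 | obs) = 1/5 / 3/7 = 7/15
P(Z=2 | obs) = 8/35 / 3/7 = 8/15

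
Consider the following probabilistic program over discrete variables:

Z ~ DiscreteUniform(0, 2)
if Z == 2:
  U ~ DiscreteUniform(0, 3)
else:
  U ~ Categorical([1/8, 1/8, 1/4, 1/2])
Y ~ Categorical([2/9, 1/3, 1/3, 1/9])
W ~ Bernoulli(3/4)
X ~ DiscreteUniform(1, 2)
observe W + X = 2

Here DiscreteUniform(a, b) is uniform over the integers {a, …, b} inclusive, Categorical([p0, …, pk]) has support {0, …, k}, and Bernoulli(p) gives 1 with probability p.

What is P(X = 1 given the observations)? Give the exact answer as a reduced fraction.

P(X = 1 | obs) = 3/4

Enumerate traces; 96 have nonzero weight after conditioning:
  (Z=0, U=0, Y=0, W=0, X=2) weight 1/864
  (Z=0, U=0, Y=0, W=1, X=1) weight 1/288
  (Z=0, U=0, Y=1, W=0, X=2) weight 1/576
  (Z=0, U=0, Y=1, W=1, X=1) weight 1/192
  (Z=0, U=0, Y=2, W=0, X=2) weight 1/576
  (Z=0, U=0, Y=2, W=1, X=1) weight 1/192
  (Z=0, U=0, Y=3, W=0, X=2) weight 1/1728
  (Z=0, U=0, Y=3, W=1, X=1) weight 1/576
  … 88 more
Group by X:
  weight(X=1) = 3/8
  weight(X=2) = 1/8
Total weight = 3/8 + 1/8 = 1/2
P(X=1 | obs) = 3/8 / 1/2 = 3/4
P(X=2 | obs) = 1/8 / 1/2 = 1/4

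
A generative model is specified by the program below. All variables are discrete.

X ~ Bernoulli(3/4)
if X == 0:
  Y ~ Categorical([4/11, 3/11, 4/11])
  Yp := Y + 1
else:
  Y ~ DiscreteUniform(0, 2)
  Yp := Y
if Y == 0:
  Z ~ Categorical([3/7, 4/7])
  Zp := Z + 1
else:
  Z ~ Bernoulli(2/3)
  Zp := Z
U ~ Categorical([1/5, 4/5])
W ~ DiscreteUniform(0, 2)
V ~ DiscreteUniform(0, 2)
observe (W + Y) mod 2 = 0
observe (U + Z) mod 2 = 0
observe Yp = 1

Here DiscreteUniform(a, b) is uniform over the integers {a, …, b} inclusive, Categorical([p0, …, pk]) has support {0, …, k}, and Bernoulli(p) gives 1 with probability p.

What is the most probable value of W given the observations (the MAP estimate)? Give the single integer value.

argmax_v P(W = v | obs) = 1

Enumerate traces; 18 have nonzero weight after conditioning:
  (X=0, Y=0, Z=0, U=0, W=0, V=0) weight 1/1155
  (X=0, Y=0, Z=0, U=0, W=0, V=1) weight 1/1155
  (X=0, Y=0, Z=0, U=0, W=0, V=2) weight 1/1155
  (X=0, Y=0, Z=0, U=0, W=2, V=0) weight 1/1155
  (X=0, Y=0, Z=0, U=0, W=2, V=1) weight 1/1155
  (X=0, Y=0, Z=0, U=0, W=2, V=2) weight 1/1155
  (X=0, Y=0, Z=1, U=1, W=0, V=0) weight 16/3465
  (X=0, Y=0, Z=1, U=1, W=0, V=1) weight 16/3465
  (X=1, Y=1, Z=0, U=0, W=1, V=0) weight 1/540
  … 9 more
Group by W:
  weight(W=0) = 19/1155
  weight(W=1) = 1/20
  weight(W=2) = 19/1155
Total weight = 19/1155 + 1/20 + 19/1155 = 383/4620
P(W=0 | obs) = 19/1155 / 383/4620 = 76/383
P(W=1 | obs) = 1/20 / 383/4620 = 231/383
P(W=2 | obs) = 19/1155 / 383/4620 = 76/383
argmax = 1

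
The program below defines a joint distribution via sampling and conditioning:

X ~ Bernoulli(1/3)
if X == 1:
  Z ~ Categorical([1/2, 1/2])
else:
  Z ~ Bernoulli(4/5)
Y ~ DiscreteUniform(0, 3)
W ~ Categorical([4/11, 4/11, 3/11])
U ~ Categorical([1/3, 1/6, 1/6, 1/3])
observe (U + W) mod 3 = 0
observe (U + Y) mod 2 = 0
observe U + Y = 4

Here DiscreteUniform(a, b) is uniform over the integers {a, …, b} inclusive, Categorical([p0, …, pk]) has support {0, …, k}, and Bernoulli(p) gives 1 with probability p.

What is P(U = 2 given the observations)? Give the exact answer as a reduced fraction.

P(U = 2 | obs) = 4/15

Enumerate traces; 12 have nonzero weight after conditioning:
  (X=0, Z=0, Y=1, W=0, U=3) weight 2/495
  (X=0, Z=0, Y=2, W=1, U=2) weight 1/495
  (X=0, Z=0, Y=3, W=2, U=1) weight 1/660
  (X=0, Z=1, Y=1, W=0, U=3) weight 8/495
  (X=0, Z=1, Y=2, W=1, U=2) weight 4/495
  (X=0, Z=1, Y=3, W=2, U=1) weight 1/165
  (X=1, Z=0, Y=1, W=0, U=3) weight 1/198
  (X=1, Z=0, Y=2, W=1, U=2) weight 1/396
  … 4 more
Group by U:
  weight(U=1) = 1/88
  weight(U=2) = 1/66
  weight(U=3) = 1/33
Total weight = 1/88 + 1/66 + 1/33 = 5/88
P(U=1 | obs) = 1/88 / 5/88 = 1/5
P(U=2 | obs) = 1/66 / 5/88 = 4/15
P(U=3 | obs) = 1/33 / 5/88 = 8/15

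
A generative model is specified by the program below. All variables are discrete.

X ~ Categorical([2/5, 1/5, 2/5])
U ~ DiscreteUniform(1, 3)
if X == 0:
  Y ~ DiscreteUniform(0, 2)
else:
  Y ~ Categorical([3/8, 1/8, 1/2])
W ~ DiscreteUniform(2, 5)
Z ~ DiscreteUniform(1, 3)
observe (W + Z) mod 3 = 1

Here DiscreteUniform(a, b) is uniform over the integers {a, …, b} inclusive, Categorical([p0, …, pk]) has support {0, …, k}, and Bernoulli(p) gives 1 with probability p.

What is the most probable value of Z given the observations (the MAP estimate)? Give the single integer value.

Enumerate traces; 108 have nonzero weight after conditioning:
  (X=0, U=1, Y=0, W=2, Z=2) weight 1/270
  (X=0, U=1, Y=0, W=3, Z=1) weight 1/270
  (X=0, U=1, Y=0, W=4, Z=3) weight 1/270
  (X=0, U=1, Y=0, W=5, Z=2) weight 1/270
  (X=0, U=1, Y=1, W=2, Z=2) weight 1/270
  (X=0, U=1, Y=1, W=3, Z=1) weight 1/270
  (X=0, U=1, Y=1, W=4, Z=3) weight 1/270
  (X=0, U=1, Y=1, W=5, Z=2) weight 1/270
  … 100 more
Group by Z:
  weight(Z=1) = 1/12
  weight(Z=2) = 1/6
  weight(Z=3) = 1/12
Total weight = 1/12 + 1/6 + 1/12 = 1/3
P(Z=1 | obs) = 1/12 / 1/3 = 1/4
P(Z=2 | obs) = 1/6 / 1/3 = 1/2
P(Z=3 | obs) = 1/12 / 1/3 = 1/4
argmax = 2

argmax_v P(Z = v | obs) = 2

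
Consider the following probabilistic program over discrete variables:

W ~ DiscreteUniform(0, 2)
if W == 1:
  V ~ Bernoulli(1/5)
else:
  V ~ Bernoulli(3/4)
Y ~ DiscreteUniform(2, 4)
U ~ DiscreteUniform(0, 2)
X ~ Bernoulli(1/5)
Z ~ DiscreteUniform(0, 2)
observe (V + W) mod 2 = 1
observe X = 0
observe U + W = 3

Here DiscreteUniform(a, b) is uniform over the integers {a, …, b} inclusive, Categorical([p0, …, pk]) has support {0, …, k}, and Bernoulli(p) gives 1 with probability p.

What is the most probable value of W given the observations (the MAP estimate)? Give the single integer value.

Enumerate traces; 18 have nonzero weight after conditioning:
  (W=1, V=0, Y=2, U=2, X=0, Z=0) weight 16/2025
  (W=1, V=0, Y=2, U=2, X=0, Z=1) weight 16/2025
  (W=1, V=0, Y=2, U=2, X=0, Z=2) weight 16/2025
  (W=1, V=0, Y=3, U=2, X=0, Z=0) weight 16/2025
  (W=1, V=0, Y=3, U=2, X=0, Z=1) weight 16/2025
  (W=1, V=0, Y=3, U=2, X=0, Z=2) weight 16/2025
  (W=1, V=0, Y=4, U=2, X=0, Z=0) weight 16/2025
  (W=1, V=0, Y=4, U=2, X=0, Z=1) weight 16/2025
  (W=2, V=1, Y=2, U=1, X=0, Z=0) weight 1/135
  … 9 more
Group by W:
  weight(W=1) = 16/225
  weight(W=2) = 1/15
Total weight = 16/225 + 1/15 = 31/225
P(W=1 | obs) = 16/225 / 31/225 = 16/31
P(W=2 | obs) = 1/15 / 31/225 = 15/31
argmax = 1

argmax_v P(W = v | obs) = 1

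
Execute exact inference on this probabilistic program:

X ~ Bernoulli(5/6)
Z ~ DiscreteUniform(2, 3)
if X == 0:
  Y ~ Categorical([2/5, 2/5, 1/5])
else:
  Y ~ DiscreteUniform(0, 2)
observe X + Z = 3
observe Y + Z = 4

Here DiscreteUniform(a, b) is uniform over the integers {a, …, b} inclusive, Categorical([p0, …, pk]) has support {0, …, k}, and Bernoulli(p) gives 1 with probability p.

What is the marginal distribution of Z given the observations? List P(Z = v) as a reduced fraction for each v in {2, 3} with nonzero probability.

Enumerate traces; 2 have nonzero weight after conditioning:
  (X=0, Z=3, Y=1) weight 1/30
  (X=1, Z=2, Y=2) weight 5/36
Group by Z:
  weight(Z=2) = 5/36
  weight(Z=3) = 1/30
Total weight = 5/36 + 1/30 = 31/180
P(Z=2 | obs) = 5/36 / 31/180 = 25/31
P(Z=3 | obs) = 1/30 / 31/180 = 6/31

P(Z=2) = 25/31, P(Z=3) = 6/31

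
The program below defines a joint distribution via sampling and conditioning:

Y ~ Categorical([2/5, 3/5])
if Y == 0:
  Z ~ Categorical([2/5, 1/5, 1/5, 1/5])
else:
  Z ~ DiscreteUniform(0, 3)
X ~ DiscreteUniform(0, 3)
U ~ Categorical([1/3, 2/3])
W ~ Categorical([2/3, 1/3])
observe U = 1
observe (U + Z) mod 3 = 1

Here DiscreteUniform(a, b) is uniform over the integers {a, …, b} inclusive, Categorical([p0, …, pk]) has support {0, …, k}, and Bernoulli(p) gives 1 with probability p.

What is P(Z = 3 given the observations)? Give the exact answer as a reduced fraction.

P(Z = 3 | obs) = 23/54

Enumerate traces; 32 have nonzero weight after conditioning:
  (Y=0, Z=0, X=0, U=1, W=0) weight 4/225
  (Y=0, Z=0, X=0, U=1, W=1) weight 2/225
  (Y=0, Z=0, X=1, U=1, W=0) weight 4/225
  (Y=0, Z=0, X=1, U=1, W=1) weight 2/225
  (Y=0, Z=0, X=2, U=1, W=0) weight 4/225
  (Y=0, Z=0, X=2, U=1, W=1) weight 2/225
  (Y=0, Z=0, X=3, U=1, W=0) weight 4/225
  (Y=0, Z=0, X=3, U=1, W=1) weight 2/225
  (Y=0, Z=3, X=0, U=1, W=0) weight 2/225
  … 23 more
Group by Z:
  weight(Z=0) = 31/150
  weight(Z=3) = 23/150
Total weight = 31/150 + 23/150 = 9/25
P(Z=0 | obs) = 31/150 / 9/25 = 31/54
P(Z=3 | obs) = 23/150 / 9/25 = 23/54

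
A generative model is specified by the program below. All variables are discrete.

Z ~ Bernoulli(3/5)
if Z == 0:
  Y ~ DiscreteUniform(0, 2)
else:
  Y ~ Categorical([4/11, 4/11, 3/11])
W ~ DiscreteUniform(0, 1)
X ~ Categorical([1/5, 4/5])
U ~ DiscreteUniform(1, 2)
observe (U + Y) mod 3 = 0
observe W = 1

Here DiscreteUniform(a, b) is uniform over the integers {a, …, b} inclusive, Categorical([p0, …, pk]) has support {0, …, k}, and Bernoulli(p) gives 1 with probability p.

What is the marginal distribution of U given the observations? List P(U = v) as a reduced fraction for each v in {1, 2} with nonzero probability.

P(U=1) = 49/107, P(U=2) = 58/107

Enumerate traces; 8 have nonzero weight after conditioning:
  (Z=0, Y=1, W=1, X=0, U=2) weight 1/150
  (Z=0, Y=1, W=1, X=1, U=2) weight 2/75
  (Z=0, Y=2, W=1, X=0, U=1) weight 1/150
  (Z=0, Y=2, W=1, X=1, U=1) weight 2/75
  (Z=1, Y=1, W=1, X=0, U=2) weight 3/275
  (Z=1, Y=1, W=1, X=1, U=2) weight 12/275
  (Z=1, Y=2, W=1, X=0, U=1) weight 9/1100
  (Z=1, Y=2, W=1, X=1, U=1) weight 9/275
Group by U:
  weight(U=1) = 49/660
  weight(U=2) = 29/330
Total weight = 49/660 + 29/330 = 107/660
P(U=1 | obs) = 49/660 / 107/660 = 49/107
P(U=2 | obs) = 29/330 / 107/660 = 58/107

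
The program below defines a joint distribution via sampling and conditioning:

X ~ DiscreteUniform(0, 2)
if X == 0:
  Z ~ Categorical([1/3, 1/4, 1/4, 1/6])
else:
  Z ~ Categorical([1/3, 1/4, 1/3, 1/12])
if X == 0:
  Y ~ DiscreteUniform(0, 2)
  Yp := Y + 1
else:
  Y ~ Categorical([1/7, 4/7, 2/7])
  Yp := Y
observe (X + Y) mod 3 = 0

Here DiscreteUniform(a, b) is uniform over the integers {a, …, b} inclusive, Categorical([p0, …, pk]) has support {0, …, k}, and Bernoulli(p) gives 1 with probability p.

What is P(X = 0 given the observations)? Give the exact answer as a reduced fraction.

Enumerate traces; 12 have nonzero weight after conditioning:
  (X=0, Z=0, Y=0) weight 1/27
  (X=0, Z=1, Y=0) weight 1/36
  (X=0, Z=2, Y=0) weight 1/36
  (X=0, Z=3, Y=0) weight 1/54
  (X=1, Z=0, Y=2) weight 2/63
  (X=1, Z=1, Y=2) weight 1/42
  (X=1, Z=2, Y=2) weight 2/63
  (X=1, Z=3, Y=2) weight 1/126
  (X=2, Z=0, Y=1) weight 4/63
  … 3 more
Group by X:
  weight(X=0) = 1/9
  weight(X=1) = 2/21
  weight(X=2) = 4/21
Total weight = 1/9 + 2/21 + 4/21 = 25/63
P(X=0 | obs) = 1/9 / 25/63 = 7/25
P(X=1 | obs) = 2/21 / 25/63 = 6/25
P(X=2 | obs) = 4/21 / 25/63 = 12/25

P(X = 0 | obs) = 7/25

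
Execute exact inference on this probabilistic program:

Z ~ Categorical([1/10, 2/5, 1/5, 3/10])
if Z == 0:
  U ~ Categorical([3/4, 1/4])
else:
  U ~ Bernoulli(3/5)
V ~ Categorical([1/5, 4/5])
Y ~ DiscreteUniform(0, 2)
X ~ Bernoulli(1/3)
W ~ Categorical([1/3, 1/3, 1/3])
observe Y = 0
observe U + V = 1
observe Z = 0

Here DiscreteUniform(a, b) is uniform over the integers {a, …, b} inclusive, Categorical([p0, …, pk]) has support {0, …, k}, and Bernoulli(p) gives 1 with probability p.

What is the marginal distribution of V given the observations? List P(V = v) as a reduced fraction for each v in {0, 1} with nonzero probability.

P(V=0) = 1/13, P(V=1) = 12/13

Enumerate traces; 12 have nonzero weight after conditioning:
  (Z=0, U=0, V=1, Y=0, X=0, W=0) weight 1/225
  (Z=0, U=0, V=1, Y=0, X=0, W=1) weight 1/225
  (Z=0, U=0, V=1, Y=0, X=0, W=2) weight 1/225
  (Z=0, U=0, V=1, Y=0, X=1, W=0) weight 1/450
  (Z=0, U=0, V=1, Y=0, X=1, W=1) weight 1/450
  (Z=0, U=0, V=1, Y=0, X=1, W=2) weight 1/450
  (Z=0, U=1, V=0, Y=0, X=0, W=0) weight 1/2700
  (Z=0, U=1, V=0, Y=0, X=0, W=1) weight 1/2700
  … 4 more
Group by V:
  weight(V=0) = 1/600
  weight(V=1) = 1/50
Total weight = 1/600 + 1/50 = 13/600
P(V=0 | obs) = 1/600 / 13/600 = 1/13
P(V=1 | obs) = 1/50 / 13/600 = 12/13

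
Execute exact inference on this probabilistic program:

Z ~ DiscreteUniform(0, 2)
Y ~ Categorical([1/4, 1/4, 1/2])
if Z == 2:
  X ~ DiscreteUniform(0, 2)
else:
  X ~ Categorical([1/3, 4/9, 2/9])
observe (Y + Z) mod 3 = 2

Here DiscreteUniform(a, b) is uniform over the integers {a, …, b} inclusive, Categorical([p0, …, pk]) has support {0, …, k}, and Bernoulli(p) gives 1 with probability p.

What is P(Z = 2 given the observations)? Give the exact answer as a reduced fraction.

P(Z = 2 | obs) = 1/4

Enumerate traces; 9 have nonzero weight after conditioning:
  (Z=0, Y=2, X=0) weight 1/18
  (Z=0, Y=2, X=1) weight 2/27
  (Z=0, Y=2, X=2) weight 1/27
  (Z=1, Y=1, X=0) weight 1/36
  (Z=1, Y=1, X=1) weight 1/27
  (Z=1, Y=1, X=2) weight 1/54
  (Z=2, Y=0, X=0) weight 1/36
  (Z=2, Y=0, X=1) weight 1/36
  … 1 more
Group by Z:
  weight(Z=0) = 1/6
  weight(Z=1) = 1/12
  weight(Z=2) = 1/12
Total weight = 1/6 + 1/12 + 1/12 = 1/3
P(Z=0 | obs) = 1/6 / 1/3 = 1/2
P(Z=1 | obs) = 1/12 / 1/3 = 1/4
P(Z=2 | obs) = 1/12 / 1/3 = 1/4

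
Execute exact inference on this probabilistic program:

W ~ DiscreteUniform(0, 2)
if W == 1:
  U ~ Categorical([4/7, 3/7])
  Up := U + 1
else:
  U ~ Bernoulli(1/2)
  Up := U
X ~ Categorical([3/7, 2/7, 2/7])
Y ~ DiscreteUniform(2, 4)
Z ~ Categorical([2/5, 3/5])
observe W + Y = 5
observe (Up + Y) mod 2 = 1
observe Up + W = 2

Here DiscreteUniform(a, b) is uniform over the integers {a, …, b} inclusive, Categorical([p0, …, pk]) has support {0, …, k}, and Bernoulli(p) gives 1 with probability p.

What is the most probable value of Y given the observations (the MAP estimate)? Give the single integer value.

argmax_v P(Y = v | obs) = 4

Enumerate traces; 12 have nonzero weight after conditioning:
  (W=1, U=0, X=0, Y=4, Z=0) weight 8/735
  (W=1, U=0, X=0, Y=4, Z=1) weight 4/245
  (W=1, U=0, X=1, Y=4, Z=0) weight 16/2205
  (W=1, U=0, X=1, Y=4, Z=1) weight 8/735
  (W=1, U=0, X=2, Y=4, Z=0) weight 16/2205
  (W=1, U=0, X=2, Y=4, Z=1) weight 8/735
  (W=2, U=0, X=0, Y=3, Z=0) weight 1/105
  (W=2, U=0, X=0, Y=3, Z=1) weight 1/70
  … 4 more
Group by Y:
  weight(Y=3) = 1/18
  weight(Y=4) = 4/63
Total weight = 1/18 + 4/63 = 5/42
P(Y=3 | obs) = 1/18 / 5/42 = 7/15
P(Y=4 | obs) = 4/63 / 5/42 = 8/15
argmax = 4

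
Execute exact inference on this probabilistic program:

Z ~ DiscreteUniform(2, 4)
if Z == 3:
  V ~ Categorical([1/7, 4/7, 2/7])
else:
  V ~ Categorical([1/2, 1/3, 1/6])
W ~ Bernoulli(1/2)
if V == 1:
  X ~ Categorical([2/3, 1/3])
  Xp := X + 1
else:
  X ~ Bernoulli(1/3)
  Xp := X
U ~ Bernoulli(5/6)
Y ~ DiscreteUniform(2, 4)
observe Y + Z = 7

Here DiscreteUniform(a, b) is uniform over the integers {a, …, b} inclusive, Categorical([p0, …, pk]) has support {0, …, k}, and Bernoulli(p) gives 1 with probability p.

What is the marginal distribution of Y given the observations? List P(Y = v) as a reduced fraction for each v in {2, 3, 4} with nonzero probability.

P(Y=3) = 1/2, P(Y=4) = 1/2

Enumerate traces; 48 have nonzero weight after conditioning:
  (Z=3, V=0, W=0, X=0, U=0, Y=4) weight 1/1134
  (Z=3, V=0, W=0, X=0, U=1, Y=4) weight 5/1134
  (Z=3, V=0, W=0, X=1, U=0, Y=4) weight 1/2268
  (Z=3, V=0, W=0, X=1, U=1, Y=4) weight 5/2268
  (Z=3, V=0, W=1, X=0, U=0, Y=4) weight 1/1134
  (Z=3, V=0, W=1, X=0, U=1, Y=4) weight 5/1134
  (Z=3, V=0, W=1, X=1, U=0, Y=4) weight 1/2268
  (Z=3, V=0, W=1, X=1, U=1, Y=4) weight 5/2268
  (Z=4, V=0, W=0, X=0, U=0, Y=3) weight 1/324
  … 39 more
Group by Y:
  weight(Y=3) = 1/9
  weight(Y=4) = 1/9
Total weight = 1/9 + 1/9 = 2/9
P(Y=3 | obs) = 1/9 / 2/9 = 1/2
P(Y=4 | obs) = 1/9 / 2/9 = 1/2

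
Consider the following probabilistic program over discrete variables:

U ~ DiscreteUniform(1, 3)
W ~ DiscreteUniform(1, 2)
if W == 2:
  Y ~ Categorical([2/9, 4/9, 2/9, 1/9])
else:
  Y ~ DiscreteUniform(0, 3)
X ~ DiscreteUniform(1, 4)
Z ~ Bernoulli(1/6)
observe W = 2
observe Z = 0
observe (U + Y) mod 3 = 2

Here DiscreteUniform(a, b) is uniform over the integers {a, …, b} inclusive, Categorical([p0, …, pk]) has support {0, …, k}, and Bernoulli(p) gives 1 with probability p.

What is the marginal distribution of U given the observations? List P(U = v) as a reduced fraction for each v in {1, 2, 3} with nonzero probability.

P(U=1) = 4/9, P(U=2) = 1/3, P(U=3) = 2/9

Enumerate traces; 16 have nonzero weight after conditioning:
  (U=1, W=2, Y=1, X=1, Z=0) weight 5/324
  (U=1, W=2, Y=1, X=2, Z=0) weight 5/324
  (U=1, W=2, Y=1, X=3, Z=0) weight 5/324
  (U=1, W=2, Y=1, X=4, Z=0) weight 5/324
  (U=2, W=2, Y=0, X=1, Z=0) weight 5/648
  (U=2, W=2, Y=0, X=2, Z=0) weight 5/648
  (U=2, W=2, Y=0, X=3, Z=0) weight 5/648
  (U=2, W=2, Y=0, X=4, Z=0) weight 5/648
  (U=3, W=2, Y=2, X=1, Z=0) weight 5/648
  … 7 more
Group by U:
  weight(U=1) = 5/81
  weight(U=2) = 5/108
  weight(U=3) = 5/162
Total weight = 5/81 + 5/108 + 5/162 = 5/36
P(U=1 | obs) = 5/81 / 5/36 = 4/9
P(U=2 | obs) = 5/108 / 5/36 = 1/3
P(U=3 | obs) = 5/162 / 5/36 = 2/9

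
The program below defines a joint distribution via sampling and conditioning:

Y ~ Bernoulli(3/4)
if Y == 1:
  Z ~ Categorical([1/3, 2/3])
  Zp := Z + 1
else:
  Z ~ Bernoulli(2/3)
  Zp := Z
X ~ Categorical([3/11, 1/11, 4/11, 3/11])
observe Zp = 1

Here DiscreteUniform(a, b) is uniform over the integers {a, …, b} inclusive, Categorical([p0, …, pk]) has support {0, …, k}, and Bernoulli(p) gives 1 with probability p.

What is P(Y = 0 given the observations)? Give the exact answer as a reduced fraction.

P(Y = 0 | obs) = 2/5

Enumerate traces; 8 have nonzero weight after conditioning:
  (Y=0, Z=1, X=0) weight 1/22
  (Y=0, Z=1, X=1) weight 1/66
  (Y=0, Z=1, X=2) weight 2/33
  (Y=0, Z=1, X=3) weight 1/22
  (Y=1, Z=0, X=0) weight 3/44
  (Y=1, Z=0, X=1) weight 1/44
  (Y=1, Z=0, X=2) weight 1/11
  (Y=1, Z=0, X=3) weight 3/44
Group by Y:
  weight(Y=0) = 1/6
  weight(Y=1) = 1/4
Total weight = 1/6 + 1/4 = 5/12
P(Y=0 | obs) = 1/6 / 5/12 = 2/5
P(Y=1 | obs) = 1/4 / 5/12 = 3/5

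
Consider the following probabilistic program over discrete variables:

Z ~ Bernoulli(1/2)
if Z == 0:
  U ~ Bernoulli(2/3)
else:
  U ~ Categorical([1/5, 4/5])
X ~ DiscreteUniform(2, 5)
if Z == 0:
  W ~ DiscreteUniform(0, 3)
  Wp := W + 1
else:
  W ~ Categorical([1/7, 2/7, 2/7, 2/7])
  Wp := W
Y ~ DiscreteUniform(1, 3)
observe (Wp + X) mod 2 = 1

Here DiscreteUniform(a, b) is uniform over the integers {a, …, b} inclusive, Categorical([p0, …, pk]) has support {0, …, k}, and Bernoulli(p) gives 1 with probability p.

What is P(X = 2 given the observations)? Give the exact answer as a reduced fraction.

Enumerate traces; 96 have nonzero weight after conditioning:
  (Z=0, U=0, X=2, W=0, Y=1) weight 1/288
  (Z=0, U=0, X=2, W=0, Y=2) weight 1/288
  (Z=0, U=0, X=2, W=0, Y=3) weight 1/288
  (Z=0, U=0, X=2, W=2, Y=1) weight 1/288
  (Z=0, U=0, X=2, W=2, Y=2) weight 1/288
  (Z=0, U=0, X=2, W=2, Y=3) weight 1/288
  (Z=0, U=0, X=3, W=1, Y=1) weight 1/288
  (Z=0, U=0, X=3, W=1, Y=2) weight 1/288
  (Z=0, U=0, X=4, W=0, Y=1) weight 1/288
  (Z=0, U=0, X=5, W=1, Y=1) weight 1/288
  … 86 more
Group by X:
  weight(X=2) = 15/112
  weight(X=3) = 13/112
  weight(X=4) = 15/112
  weight(X=5) = 13/112
Total weight = 15/112 + 13/112 + 15/112 + 13/112 = 1/2
P(X=2 | obs) = 15/112 / 1/2 = 15/56
P(X=3 | obs) = 13/112 / 1/2 = 13/56
P(X=4 | obs) = 15/112 / 1/2 = 15/56
P(X=5 | obs) = 13/112 / 1/2 = 13/56

P(X = 2 | obs) = 15/56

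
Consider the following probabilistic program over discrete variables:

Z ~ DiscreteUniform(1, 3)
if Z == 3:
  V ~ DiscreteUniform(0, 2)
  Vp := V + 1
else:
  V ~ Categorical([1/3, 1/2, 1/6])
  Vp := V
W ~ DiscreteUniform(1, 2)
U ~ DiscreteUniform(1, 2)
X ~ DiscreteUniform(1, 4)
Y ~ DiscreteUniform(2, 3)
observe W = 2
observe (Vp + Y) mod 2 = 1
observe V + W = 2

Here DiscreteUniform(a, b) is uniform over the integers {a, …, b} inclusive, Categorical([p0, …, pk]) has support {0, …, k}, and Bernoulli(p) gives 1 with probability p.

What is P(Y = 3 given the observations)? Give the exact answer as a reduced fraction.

P(Y = 3 | obs) = 2/3

Enumerate traces; 24 have nonzero weight after conditioning:
  (Z=1, V=0, W=2, U=1, X=1, Y=3) weight 1/288
  (Z=1, V=0, W=2, U=1, X=2, Y=3) weight 1/288
  (Z=1, V=0, W=2, U=1, X=3, Y=3) weight 1/288
  (Z=1, V=0, W=2, U=1, X=4, Y=3) weight 1/288
  (Z=1, V=0, W=2, U=2, X=1, Y=3) weight 1/288
  (Z=1, V=0, W=2, U=2, X=2, Y=3) weight 1/288
  (Z=1, V=0, W=2, U=2, X=3, Y=3) weight 1/288
  (Z=1, V=0, W=2, U=2, X=4, Y=3) weight 1/288
  (Z=3, V=0, W=2, U=1, X=1, Y=2) weight 1/288
  … 15 more
Group by Y:
  weight(Y=2) = 1/36
  weight(Y=3) = 1/18
Total weight = 1/36 + 1/18 = 1/12
P(Y=2 | obs) = 1/36 / 1/12 = 1/3
P(Y=3 | obs) = 1/18 / 1/12 = 2/3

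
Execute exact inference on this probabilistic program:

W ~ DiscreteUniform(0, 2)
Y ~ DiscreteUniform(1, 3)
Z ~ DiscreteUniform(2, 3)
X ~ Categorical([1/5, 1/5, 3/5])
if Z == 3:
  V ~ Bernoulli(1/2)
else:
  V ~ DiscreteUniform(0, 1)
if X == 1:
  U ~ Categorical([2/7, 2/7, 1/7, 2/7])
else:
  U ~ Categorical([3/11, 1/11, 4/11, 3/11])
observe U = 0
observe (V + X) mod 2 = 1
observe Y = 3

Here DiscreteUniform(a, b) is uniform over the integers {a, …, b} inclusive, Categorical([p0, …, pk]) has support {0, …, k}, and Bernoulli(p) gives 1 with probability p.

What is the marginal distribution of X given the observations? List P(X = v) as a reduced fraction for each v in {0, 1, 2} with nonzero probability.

Enumerate traces; 18 have nonzero weight after conditioning:
  (W=0, Y=3, Z=2, X=0, V=1, U=0) weight 1/660
  (W=0, Y=3, Z=2, X=1, V=0, U=0) weight 1/630
  (W=0, Y=3, Z=2, X=2, V=1, U=0) weight 1/220
  (W=0, Y=3, Z=3, X=0, V=1, U=0) weight 1/660
  (W=0, Y=3, Z=3, X=1, V=0, U=0) weight 1/630
  (W=0, Y=3, Z=3, X=2, V=1, U=0) weight 1/220
  (W=1, Y=3, Z=2, X=0, V=1, U=0) weight 1/660
  (W=1, Y=3, Z=2, X=1, V=0, U=0) weight 1/630
  … 10 more
Group by X:
  weight(X=0) = 1/110
  weight(X=1) = 1/105
  weight(X=2) = 3/110
Total weight = 1/110 + 1/105 + 3/110 = 53/1155
P(X=0 | obs) = 1/110 / 53/1155 = 21/106
P(X=1 | obs) = 1/105 / 53/1155 = 11/53
P(X=2 | obs) = 3/110 / 53/1155 = 63/106

P(X=0) = 21/106, P(X=1) = 11/53, P(X=2) = 63/106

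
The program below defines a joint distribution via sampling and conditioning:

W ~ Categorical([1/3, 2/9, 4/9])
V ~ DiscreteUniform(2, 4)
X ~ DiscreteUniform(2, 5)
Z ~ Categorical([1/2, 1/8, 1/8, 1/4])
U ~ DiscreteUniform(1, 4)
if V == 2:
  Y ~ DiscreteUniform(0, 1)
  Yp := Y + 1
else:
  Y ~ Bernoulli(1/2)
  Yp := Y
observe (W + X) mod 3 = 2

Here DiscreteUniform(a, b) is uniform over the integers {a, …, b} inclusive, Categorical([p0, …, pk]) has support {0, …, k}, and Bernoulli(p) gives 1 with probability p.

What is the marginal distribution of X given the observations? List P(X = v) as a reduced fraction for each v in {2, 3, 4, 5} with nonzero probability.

Enumerate traces; 384 have nonzero weight after conditioning:
  (W=0, V=2, X=2, Z=0, U=1, Y=0) weight 1/576
  (W=0, V=2, X=2, Z=0, U=1, Y=1) weight 1/576
  (W=0, V=2, X=2, Z=0, U=2, Y=0) weight 1/576
  (W=0, V=2, X=2, Z=0, U=2, Y=1) weight 1/576
  (W=0, V=2, X=2, Z=0, U=3, Y=0) weight 1/576
  (W=0, V=2, X=2, Z=0, U=3, Y=1) weight 1/576
  (W=0, V=2, X=2, Z=0, U=4, Y=0) weight 1/576
  (W=0, V=2, X=2, Z=0, U=4, Y=1) weight 1/576
  (W=0, V=2, X=5, Z=0, U=1, Y=0) weight 1/576
  (W=1, V=2, X=4, Z=0, U=1, Y=0) weight 1/864
  … 374 more
Group by X:
  weight(X=2) = 1/12
  weight(X=3) = 1/9
  weight(X=4) = 1/18
  weight(X=5) = 1/12
Total weight = 1/12 + 1/9 + 1/18 + 1/12 = 1/3
P(X=2 | obs) = 1/12 / 1/3 = 1/4
P(X=3 | obs) = 1/9 / 1/3 = 1/3
P(X=4 | obs) = 1/18 / 1/3 = 1/6
P(X=5 | obs) = 1/12 / 1/3 = 1/4

P(X=2) = 1/4, P(X=3) = 1/3, P(X=4) = 1/6, P(X=5) = 1/4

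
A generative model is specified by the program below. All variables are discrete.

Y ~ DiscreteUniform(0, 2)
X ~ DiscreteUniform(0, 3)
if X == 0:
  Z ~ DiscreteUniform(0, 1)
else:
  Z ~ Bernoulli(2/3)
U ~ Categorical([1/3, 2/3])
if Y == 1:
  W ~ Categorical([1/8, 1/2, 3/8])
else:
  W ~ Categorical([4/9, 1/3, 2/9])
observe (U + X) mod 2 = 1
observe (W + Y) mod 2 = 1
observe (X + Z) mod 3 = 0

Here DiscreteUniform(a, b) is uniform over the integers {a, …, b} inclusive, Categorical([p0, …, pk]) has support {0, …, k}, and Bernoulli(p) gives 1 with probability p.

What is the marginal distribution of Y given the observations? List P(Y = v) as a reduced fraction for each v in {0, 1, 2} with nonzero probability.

Enumerate traces; 12 have nonzero weight after conditioning:
  (Y=0, X=0, Z=0, U=1, W=1) weight 1/108
  (Y=0, X=2, Z=1, U=1, W=1) weight 1/81
  (Y=0, X=3, Z=0, U=0, W=1) weight 1/324
  (Y=1, X=0, Z=0, U=1, W=0) weight 1/288
  (Y=1, X=0, Z=0, U=1, W=2) weight 1/96
  (Y=1, X=2, Z=1, U=1, W=0) weight 1/216
  (Y=1, X=2, Z=1, U=1, W=2) weight 1/72
  (Y=1, X=3, Z=0, U=0, W=0) weight 1/864
  (Y=2, X=0, Z=0, U=1, W=1) weight 1/108
  … 3 more
Group by Y:
  weight(Y=0) = 2/81
  weight(Y=1) = 1/27
  weight(Y=2) = 2/81
Total weight = 2/81 + 1/27 + 2/81 = 7/81
P(Y=0 | obs) = 2/81 / 7/81 = 2/7
P(Y=1 | obs) = 1/27 / 7/81 = 3/7
P(Y=2 | obs) = 2/81 / 7/81 = 2/7

P(Y=0) = 2/7, P(Y=1) = 3/7, P(Y=2) = 2/7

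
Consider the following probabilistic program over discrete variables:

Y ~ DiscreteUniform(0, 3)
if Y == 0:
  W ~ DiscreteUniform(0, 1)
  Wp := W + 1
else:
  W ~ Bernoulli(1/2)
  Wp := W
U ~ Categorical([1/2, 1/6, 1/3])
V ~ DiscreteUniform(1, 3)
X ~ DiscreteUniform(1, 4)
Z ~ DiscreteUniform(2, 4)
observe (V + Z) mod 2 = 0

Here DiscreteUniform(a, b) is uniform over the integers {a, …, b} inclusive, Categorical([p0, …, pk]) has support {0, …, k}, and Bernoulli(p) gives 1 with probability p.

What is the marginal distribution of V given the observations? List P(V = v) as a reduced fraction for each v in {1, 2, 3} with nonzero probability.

Enumerate traces; 384 have nonzero weight after conditioning:
  (Y=0, W=0, U=0, V=1, X=1, Z=3) weight 1/576
  (Y=0, W=0, U=0, V=1, X=2, Z=3) weight 1/576
  (Y=0, W=0, U=0, V=1, X=3, Z=3) weight 1/576
  (Y=0, W=0, U=0, V=1, X=4, Z=3) weight 1/576
  (Y=0, W=0, U=0, V=2, X=1, Z=2) weight 1/576
  (Y=0, W=0, U=0, V=2, X=1, Z=4) weight 1/576
  (Y=0, W=0, U=0, V=2, X=2, Z=2) weight 1/576
  (Y=0, W=0, U=0, V=2, X=2, Z=4) weight 1/576
  (Y=0, W=0, U=0, V=3, X=1, Z=3) weight 1/576
  … 375 more
Group by V:
  weight(V=1) = 1/9
  weight(V=2) = 2/9
  weight(V=3) = 1/9
Total weight = 1/9 + 2/9 + 1/9 = 4/9
P(V=1 | obs) = 1/9 / 4/9 = 1/4
P(V=2 | obs) = 2/9 / 4/9 = 1/2
P(V=3 | obs) = 1/9 / 4/9 = 1/4

P(V=1) = 1/4, P(V=2) = 1/2, P(V=3) = 1/4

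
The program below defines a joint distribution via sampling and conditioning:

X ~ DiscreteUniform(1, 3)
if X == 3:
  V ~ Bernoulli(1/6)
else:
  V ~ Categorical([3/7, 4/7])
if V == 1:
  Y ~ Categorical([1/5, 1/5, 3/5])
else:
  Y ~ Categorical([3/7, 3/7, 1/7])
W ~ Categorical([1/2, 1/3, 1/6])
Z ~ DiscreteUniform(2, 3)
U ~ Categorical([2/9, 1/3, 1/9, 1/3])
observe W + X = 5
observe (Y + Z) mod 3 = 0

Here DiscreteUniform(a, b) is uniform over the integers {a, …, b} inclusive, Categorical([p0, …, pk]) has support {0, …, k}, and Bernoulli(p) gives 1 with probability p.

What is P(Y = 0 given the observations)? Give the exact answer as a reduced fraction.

P(Y = 0 | obs) = 1/2

Enumerate traces; 16 have nonzero weight after conditioning:
  (X=3, V=0, Y=0, W=2, Z=3, U=0) weight 5/2268
  (X=3, V=0, Y=0, W=2, Z=3, U=1) weight 5/1512
  (X=3, V=0, Y=0, W=2, Z=3, U=2) weight 5/4536
  (X=3, V=0, Y=0, W=2, Z=3, U=3) weight 5/1512
  (X=3, V=0, Y=1, W=2, Z=2, U=0) weight 5/2268
  (X=3, V=0, Y=1, W=2, Z=2, U=1) weight 5/1512
  (X=3, V=0, Y=1, W=2, Z=2, U=2) weight 5/4536
  (X=3, V=0, Y=1, W=2, Z=2, U=3) weight 5/1512
  … 8 more
Group by Y:
  weight(Y=0) = 41/3780
  weight(Y=1) = 41/3780
Total weight = 41/3780 + 41/3780 = 41/1890
P(Y=0 | obs) = 41/3780 / 41/1890 = 1/2
P(Y=1 | obs) = 41/3780 / 41/1890 = 1/2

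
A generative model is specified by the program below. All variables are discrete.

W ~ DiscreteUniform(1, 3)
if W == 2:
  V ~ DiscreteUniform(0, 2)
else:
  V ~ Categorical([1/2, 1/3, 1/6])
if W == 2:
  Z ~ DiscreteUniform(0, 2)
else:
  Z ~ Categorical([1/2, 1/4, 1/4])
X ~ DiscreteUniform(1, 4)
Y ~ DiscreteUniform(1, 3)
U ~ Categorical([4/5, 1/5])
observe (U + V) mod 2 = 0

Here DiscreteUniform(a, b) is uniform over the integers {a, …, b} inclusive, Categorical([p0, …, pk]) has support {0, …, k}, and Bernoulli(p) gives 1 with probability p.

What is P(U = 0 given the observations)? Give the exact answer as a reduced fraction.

P(U = 0 | obs) = 8/9

Enumerate traces; 324 have nonzero weight after conditioning:
  (W=1, V=0, Z=0, X=1, Y=1, U=0) weight 1/180
  (W=1, V=0, Z=0, X=1, Y=2, U=0) weight 1/180
  (W=1, V=0, Z=0, X=1, Y=3, U=0) weight 1/180
  (W=1, V=0, Z=0, X=2, Y=1, U=0) weight 1/180
  (W=1, V=0, Z=0, X=2, Y=2, U=0) weight 1/180
  (W=1, V=0, Z=0, X=2, Y=3, U=0) weight 1/180
  (W=1, V=0, Z=0, X=3, Y=1, U=0) weight 1/180
  (W=1, V=0, Z=0, X=3, Y=2, U=0) weight 1/180
  (W=1, V=1, Z=0, X=1, Y=1, U=1) weight 1/1080
  … 315 more
Group by U:
  weight(U=0) = 8/15
  weight(U=1) = 1/15
Total weight = 8/15 + 1/15 = 3/5
P(U=0 | obs) = 8/15 / 3/5 = 8/9
P(U=1 | obs) = 1/15 / 3/5 = 1/9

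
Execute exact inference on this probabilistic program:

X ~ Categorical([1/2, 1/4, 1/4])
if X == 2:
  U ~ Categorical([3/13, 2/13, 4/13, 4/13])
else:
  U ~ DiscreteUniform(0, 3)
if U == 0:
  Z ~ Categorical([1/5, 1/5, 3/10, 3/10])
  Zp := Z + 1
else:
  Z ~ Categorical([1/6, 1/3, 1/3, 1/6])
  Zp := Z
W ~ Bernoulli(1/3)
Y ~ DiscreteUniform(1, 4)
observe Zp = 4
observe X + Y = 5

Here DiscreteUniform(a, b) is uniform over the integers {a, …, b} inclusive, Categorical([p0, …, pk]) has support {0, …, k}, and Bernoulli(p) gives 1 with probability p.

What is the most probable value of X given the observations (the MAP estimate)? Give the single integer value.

Enumerate traces; 4 have nonzero weight after conditioning:
  (X=1, U=0, Z=3, W=0, Y=4) weight 1/320
  (X=1, U=0, Z=3, W=1, Y=4) weight 1/640
  (X=2, U=0, Z=3, W=0, Y=3) weight 3/1040
  (X=2, U=0, Z=3, W=1, Y=3) weight 3/2080
Group by X:
  weight(X=1) = 3/640
  weight(X=2) = 9/2080
Total weight = 3/640 + 9/2080 = 15/1664
P(X=1 | obs) = 3/640 / 15/1664 = 13/25
P(X=2 | obs) = 9/2080 / 15/1664 = 12/25
argmax = 1

argmax_v P(X = v | obs) = 1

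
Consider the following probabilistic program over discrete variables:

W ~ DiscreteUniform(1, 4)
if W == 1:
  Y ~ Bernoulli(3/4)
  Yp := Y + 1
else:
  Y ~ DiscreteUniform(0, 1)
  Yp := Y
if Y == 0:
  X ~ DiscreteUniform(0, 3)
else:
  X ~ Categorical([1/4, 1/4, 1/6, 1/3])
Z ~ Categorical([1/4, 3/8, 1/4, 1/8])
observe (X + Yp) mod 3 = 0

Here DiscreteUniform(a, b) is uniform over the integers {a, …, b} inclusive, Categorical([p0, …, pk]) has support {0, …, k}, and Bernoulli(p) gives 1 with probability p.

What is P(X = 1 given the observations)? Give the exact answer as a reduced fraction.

P(X = 1 | obs) = 3/20

Enumerate traces; 44 have nonzero weight after conditioning:
  (W=1, Y=0, X=2, Z=0) weight 1/256
  (W=1, Y=0, X=2, Z=1) weight 3/512
  (W=1, Y=0, X=2, Z=2) weight 1/256
  (W=1, Y=0, X=2, Z=3) weight 1/512
  (W=1, Y=1, X=1, Z=0) weight 3/256
  (W=1, Y=1, X=1, Z=1) weight 9/512
  (W=1, Y=1, X=1, Z=2) weight 3/256
  (W=1, Y=1, X=1, Z=3) weight 3/512
  (W=2, Y=0, X=0, Z=0) weight 1/128
  (W=2, Y=0, X=3, Z=0) weight 1/128
  … 34 more
Group by X:
  weight(X=0) = 3/32
  weight(X=1) = 3/64
  weight(X=2) = 5/64
  weight(X=3) = 3/32
Total weight = 3/32 + 3/64 + 5/64 + 3/32 = 5/16
P(X=0 | obs) = 3/32 / 5/16 = 3/10
P(X=1 | obs) = 3/64 / 5/16 = 3/20
P(X=2 | obs) = 5/64 / 5/16 = 1/4
P(X=3 | obs) = 3/32 / 5/16 = 3/10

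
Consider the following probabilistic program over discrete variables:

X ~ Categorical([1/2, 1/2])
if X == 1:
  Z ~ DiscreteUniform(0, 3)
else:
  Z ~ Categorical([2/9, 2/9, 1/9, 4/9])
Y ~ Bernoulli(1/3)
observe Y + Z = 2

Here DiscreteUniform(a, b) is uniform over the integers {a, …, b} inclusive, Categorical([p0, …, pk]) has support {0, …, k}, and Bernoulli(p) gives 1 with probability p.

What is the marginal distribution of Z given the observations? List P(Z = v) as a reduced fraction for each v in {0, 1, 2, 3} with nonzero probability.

Enumerate traces; 4 have nonzero weight after conditioning:
  (X=0, Z=1, Y=1) weight 1/27
  (X=0, Z=2, Y=0) weight 1/27
  (X=1, Z=1, Y=1) weight 1/24
  (X=1, Z=2, Y=0) weight 1/12
Group by Z:
  weight(Z=1) = 17/216
  weight(Z=2) = 13/108
Total weight = 17/216 + 13/108 = 43/216
P(Z=1 | obs) = 17/216 / 43/216 = 17/43
P(Z=2 | obs) = 13/108 / 43/216 = 26/43

P(Z=1) = 17/43, P(Z=2) = 26/43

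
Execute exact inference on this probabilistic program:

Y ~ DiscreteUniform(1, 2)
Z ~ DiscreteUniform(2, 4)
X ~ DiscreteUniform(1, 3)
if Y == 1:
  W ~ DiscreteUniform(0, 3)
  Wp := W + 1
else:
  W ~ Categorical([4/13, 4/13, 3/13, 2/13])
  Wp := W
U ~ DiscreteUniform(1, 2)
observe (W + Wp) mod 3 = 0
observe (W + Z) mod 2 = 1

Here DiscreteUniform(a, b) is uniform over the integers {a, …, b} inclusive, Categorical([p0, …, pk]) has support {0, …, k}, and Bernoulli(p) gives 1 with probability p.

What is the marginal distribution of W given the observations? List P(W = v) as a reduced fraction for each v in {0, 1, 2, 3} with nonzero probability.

P(W=0) = 8/29, P(W=1) = 13/29, P(W=3) = 8/29

Enumerate traces; 30 have nonzero weight after conditioning:
  (Y=1, Z=2, X=1, W=1, U=1) weight 1/144
  (Y=1, Z=2, X=1, W=1, U=2) weight 1/144
  (Y=1, Z=2, X=2, W=1, U=1) weight 1/144
  (Y=1, Z=2, X=2, W=1, U=2) weight 1/144
  (Y=1, Z=2, X=3, W=1, U=1) weight 1/144
  (Y=1, Z=2, X=3, W=1, U=2) weight 1/144
  (Y=1, Z=4, X=1, W=1, U=1) weight 1/144
  (Y=1, Z=4, X=1, W=1, U=2) weight 1/144
  (Y=2, Z=2, X=1, W=3, U=1) weight 1/234
  (Y=2, Z=3, X=1, W=0, U=1) weight 1/117
  … 20 more
Group by W:
  weight(W=0) = 2/39
  weight(W=1) = 1/12
  weight(W=3) = 2/39
Total weight = 2/39 + 1/12 + 2/39 = 29/156
P(W=0 | obs) = 2/39 / 29/156 = 8/29
P(W=1 | obs) = 1/12 / 29/156 = 13/29
P(W=3 | obs) = 2/39 / 29/156 = 8/29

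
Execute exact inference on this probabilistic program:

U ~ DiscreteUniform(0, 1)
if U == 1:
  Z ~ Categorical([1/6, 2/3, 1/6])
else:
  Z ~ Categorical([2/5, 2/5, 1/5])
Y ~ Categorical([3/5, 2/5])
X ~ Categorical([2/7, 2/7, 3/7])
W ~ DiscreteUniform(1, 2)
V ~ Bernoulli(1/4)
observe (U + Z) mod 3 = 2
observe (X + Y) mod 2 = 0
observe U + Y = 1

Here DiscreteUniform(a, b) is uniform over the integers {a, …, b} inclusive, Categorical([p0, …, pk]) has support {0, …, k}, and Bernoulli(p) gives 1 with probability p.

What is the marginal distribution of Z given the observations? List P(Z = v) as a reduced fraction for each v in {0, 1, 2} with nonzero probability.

P(Z=1) = 25/27, P(Z=2) = 2/27

Enumerate traces; 12 have nonzero weight after conditioning:
  (U=0, Z=2, Y=1, X=1, W=1, V=0) weight 3/700
  (U=0, Z=2, Y=1, X=1, W=1, V=1) weight 1/700
  (U=0, Z=2, Y=1, X=1, W=2, V=0) weight 3/700
  (U=0, Z=2, Y=1, X=1, W=2, V=1) weight 1/700
  (U=1, Z=1, Y=0, X=0, W=1, V=0) weight 3/140
  (U=1, Z=1, Y=0, X=0, W=1, V=1) weight 1/140
  (U=1, Z=1, Y=0, X=0, W=2, V=0) weight 3/140
  (U=1, Z=1, Y=0, X=0, W=2, V=1) weight 1/140
  … 4 more
Group by Z:
  weight(Z=1) = 1/7
  weight(Z=2) = 2/175
Total weight = 1/7 + 2/175 = 27/175
P(Z=1 | obs) = 1/7 / 27/175 = 25/27
P(Z=2 | obs) = 2/175 / 27/175 = 2/27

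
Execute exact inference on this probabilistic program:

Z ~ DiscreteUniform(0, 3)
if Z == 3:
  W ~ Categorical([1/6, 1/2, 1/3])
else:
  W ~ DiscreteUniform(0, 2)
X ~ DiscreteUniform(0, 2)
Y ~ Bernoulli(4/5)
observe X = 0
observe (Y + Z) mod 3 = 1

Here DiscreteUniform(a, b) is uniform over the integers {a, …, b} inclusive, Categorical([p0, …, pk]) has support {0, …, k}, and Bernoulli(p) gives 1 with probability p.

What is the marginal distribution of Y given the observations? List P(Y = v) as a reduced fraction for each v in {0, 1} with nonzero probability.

Enumerate traces; 9 have nonzero weight after conditioning:
  (Z=0, W=0, X=0, Y=1) weight 1/45
  (Z=0, W=1, X=0, Y=1) weight 1/45
  (Z=0, W=2, X=0, Y=1) weight 1/45
  (Z=1, W=0, X=0, Y=0) weight 1/180
  (Z=1, W=1, X=0, Y=0) weight 1/180
  (Z=1, W=2, X=0, Y=0) weight 1/180
  (Z=3, W=0, X=0, Y=1) weight 1/90
  (Z=3, W=1, X=0, Y=1) weight 1/30
  … 1 more
Group by Y:
  weight(Y=0) = 1/60
  weight(Y=1) = 2/15
Total weight = 1/60 + 2/15 = 3/20
P(Y=0 | obs) = 1/60 / 3/20 = 1/9
P(Y=1 | obs) = 2/15 / 3/20 = 8/9

P(Y=0) = 1/9, P(Y=1) = 8/9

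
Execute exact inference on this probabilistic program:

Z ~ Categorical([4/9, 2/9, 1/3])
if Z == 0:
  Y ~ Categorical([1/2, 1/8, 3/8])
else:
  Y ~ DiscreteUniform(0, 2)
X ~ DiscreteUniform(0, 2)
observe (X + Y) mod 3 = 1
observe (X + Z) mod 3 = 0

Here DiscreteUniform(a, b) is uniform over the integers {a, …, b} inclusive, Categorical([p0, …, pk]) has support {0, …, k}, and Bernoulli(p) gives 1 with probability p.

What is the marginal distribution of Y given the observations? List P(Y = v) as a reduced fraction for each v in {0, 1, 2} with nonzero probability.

P(Y=0) = 6/13, P(Y=1) = 3/13, P(Y=2) = 4/13

Enumerate traces; 3 have nonzero weight after conditioning:
  (Z=0, Y=1, X=0) weight 1/54
  (Z=1, Y=2, X=2) weight 2/81
  (Z=2, Y=0, X=1) weight 1/27
Group by Y:
  weight(Y=0) = 1/27
  weight(Y=1) = 1/54
  weight(Y=2) = 2/81
Total weight = 1/27 + 1/54 + 2/81 = 13/162
P(Y=0 | obs) = 1/27 / 13/162 = 6/13
P(Y=1 | obs) = 1/54 / 13/162 = 3/13
P(Y=2 | obs) = 2/81 / 13/162 = 4/13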